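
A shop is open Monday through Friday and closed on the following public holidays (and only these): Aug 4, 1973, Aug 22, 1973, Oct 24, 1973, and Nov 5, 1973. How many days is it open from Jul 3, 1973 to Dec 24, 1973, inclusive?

Jul 3, 1973 is a Tuesday.
From Jul 3, 1973 to Dec 24, 1973 is 175 days inclusive.
175 = 7 × 25, so the span is exactly 25 full weeks.
Each full week contributes 5 weekdays (Mon–Fri): 25 × 5 = 125.
Holidays: Aug 4, 1973 (Sat); Aug 22, 1973 (Wed); Oct 24, 1973 (Wed); Nov 5, 1973 (Mon).
3 of the 4 holidays fall on weekdays; the rest are weekends and were already excluded.
Business days: 125 − 3 = 122.

122 working days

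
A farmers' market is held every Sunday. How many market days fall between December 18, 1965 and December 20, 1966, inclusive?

December 18, 1965 is a Saturday.
From December 18, 1965 to December 20, 1966 is 368 days inclusive.
368 = 7 × 52 + 4, so there are 52 full weeks plus 4 extra days.
Each full week contributes one Sunday: 52 so far.
The 4 extra days are Saturday, Sunday, Monday, Tuesday — 1 of them qualifies.
Total: 52 + 1 = 53.

53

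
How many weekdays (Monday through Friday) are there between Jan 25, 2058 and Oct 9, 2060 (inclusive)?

706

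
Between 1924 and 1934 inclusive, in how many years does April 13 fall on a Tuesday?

Day of week of April 13 in each year:
1924: Sun, 1925: Mon, 1926: Tue ✓, 1927: Wed, 1928: Fri, 1929: Sat, 1930: Sun, 1931: Mon, 1932: Wed, 1933: Thu, 1934: Fri
Tuesdays: 1926.

1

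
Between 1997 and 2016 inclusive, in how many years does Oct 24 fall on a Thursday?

Day of week of October 24 in each year:
1997: Fri, 1998: Sat, 1999: Sun, 2000: Tue, 2001: Wed, 2002: Thu ✓, 2003: Fri, 2004: Sun, 2005: Mon, 2006: Tue, 2007: Wed, 2008: Fri, 2009: Sat, 2010: Sun, 2011: Mon, 2012: Wed, 2013: Thu ✓, 2014: Fri, 2015: Sat, 2016: Mon
Thursdays: 2002, 2013.

2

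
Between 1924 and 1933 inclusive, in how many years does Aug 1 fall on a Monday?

Day of week of August 1 in each year:
1924: Fri, 1925: Sat, 1926: Sun, 1927: Mon ✓, 1928: Wed, 1929: Thu, 1930: Fri, 1931: Sat, 1932: Mon ✓, 1933: Tue
Mondays: 1927, 1932.

2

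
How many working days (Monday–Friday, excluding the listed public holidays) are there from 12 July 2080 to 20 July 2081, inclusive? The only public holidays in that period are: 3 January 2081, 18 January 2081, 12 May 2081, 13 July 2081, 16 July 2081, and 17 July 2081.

12 July 2080 is a Friday.
That's 374 days from start to end, counting both.
374 = 7 × 53 + 3, so there are 53 full weeks plus 3 extra days.
Each full week contributes 5 weekdays (Mon–Fri): 53 × 5 = 265.
The 3 extra days are Friday, Saturday, Sunday — 1 of them qualifies.
Total: 265 + 1 = 266.
Holidays: 3 January 2081 (Fri); 18 January 2081 (Sat); 12 May 2081 (Mon); 13 July 2081 (Sun); 16 July 2081 (Wed); 17 July 2081 (Thu).
4 of the 6 holidays fall on weekdays; the rest are weekends and were already excluded.
Business days: 266 − 4 = 262.

262 working days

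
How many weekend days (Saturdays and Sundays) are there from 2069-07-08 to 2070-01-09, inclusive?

52

2069-07-08 is a Monday.
From 2069-07-08 to 2070-01-09 is 186 days inclusive.
186 = 7 × 26 + 4, so there are 26 full weeks plus 4 extra days.
Each full week contributes 2 weekend days (Sat, Sun): 26 × 2 = 52.
The 4 extra days are Monday, Tuesday, Wednesday, Thursday — none qualify.
Total: 52 + 0 = 52.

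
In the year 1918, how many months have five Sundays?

A month has five Sundays exactly when Sunday falls within its first (length − 28) days.
Jan: 31 days, starts Tue → 5 of Tue, Wed, Thu
Feb: 28 days, starts Fri → 5 of (none)
Mar: 31 days, starts Fri → 5 of Fri, Sat, Sun ✓
Apr: 30 days, starts Mon → 5 of Mon, Tue
May: 31 days, starts Wed → 5 of Wed, Thu, Fri
Jun: 30 days, starts Sat → 5 of Sat, Sun ✓
Jul: 31 days, starts Mon → 5 of Mon, Tue, Wed
Aug: 31 days, starts Thu → 5 of Thu, Fri, Sat
Sep: 30 days, starts Sun → 5 of Sun, Mon ✓
Oct: 31 days, starts Tue → 5 of Tue, Wed, Thu
Nov: 30 days, starts Fri → 5 of Fri, Sat
Dec: 31 days, starts Sun → 5 of Sun, Mon, Tue ✓
Months with five Sundays: Mar, Jun, Sep, Dec.

4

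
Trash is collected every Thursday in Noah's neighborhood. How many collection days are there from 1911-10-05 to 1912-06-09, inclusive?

1911-10-05 is a Thursday.
From 1911-10-05 to 1912-06-09 is 249 days inclusive.
249 = 7 × 35 + 4, so there are 35 full weeks plus 4 extra days.
Each full week contributes one Thursday: 35 so far.
The 4 extra days are Thursday, Friday, Saturday, Sunday — 1 of them qualifies.
Total: 35 + 1 = 36.

36 Thursdays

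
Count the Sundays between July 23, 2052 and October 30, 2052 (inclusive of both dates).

July 23, 2052 is a Tuesday.
That's 100 days from start to end, counting both.
100 = 7 × 14 + 2, so there are 14 full weeks plus 2 extra days.
Each full week contributes one Sunday: 14 so far.
The 2 extra days are Tue, Wed — none qualify.
Total: 14 + 0 = 14.

14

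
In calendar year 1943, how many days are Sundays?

Jan 1, 1943 is a Friday.
That's 365 days from start to end, counting both.
365 = 7 × 52 + 1, so there are 52 full weeks plus 1 extra day.
Each full week contributes one Sunday: 52 so far.
The 1 extra day is Friday — none qualify.
Total: 52 + 0 = 52.

52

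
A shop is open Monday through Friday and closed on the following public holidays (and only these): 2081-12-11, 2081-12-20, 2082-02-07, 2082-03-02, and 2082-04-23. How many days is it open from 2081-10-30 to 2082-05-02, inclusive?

129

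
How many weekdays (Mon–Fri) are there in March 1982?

23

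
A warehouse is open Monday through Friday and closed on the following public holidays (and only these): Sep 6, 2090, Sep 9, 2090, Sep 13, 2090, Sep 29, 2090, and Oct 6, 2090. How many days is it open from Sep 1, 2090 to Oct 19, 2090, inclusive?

Sep 1, 2090 is a Friday.
From Sep 1, 2090 to Oct 19, 2090 is 49 days inclusive.
49 = 7 × 7, so the span is exactly 7 full weeks.
Each full week contributes 5 weekdays (Mon–Fri): 7 × 5 = 35.
Total: 35.
Holidays: Sep 6, 2090 (Wed); Sep 9, 2090 (Sat); Sep 13, 2090 (Wed); Sep 29, 2090 (Fri); Oct 6, 2090 (Fri).
4 of the 5 holidays fall on weekdays; the rest are weekends and were already excluded.
Business days: 35 − 4 = 31.

31 business days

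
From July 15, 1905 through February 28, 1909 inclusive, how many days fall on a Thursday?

July 15, 1905 is a Saturday.
From July 15, 1905 to February 28, 1909 is 1325 days inclusive.
1325 = 7 × 189 + 2, so there are 189 full weeks plus 2 extra days.
Each full week contributes one Thursday: 189 so far.
The 2 extra days are Sat, Sun — none qualify.
Total: 189 + 0 = 189.

189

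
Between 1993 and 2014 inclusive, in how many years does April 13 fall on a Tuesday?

4

Day of week of April 13 in each year:
1993: Tue ✓, 1994: Wed, 1995: Thu, 1996: Sat, 1997: Sun, 1998: Mon, 1999: Tue ✓, 2000: Thu, 2001: Fri, 2002: Sat, 2003: Sun, 2004: Tue ✓, 2005: Wed, 2006: Thu, 2007: Fri, 2008: Sun, 2009: Mon, 2010: Tue ✓, 2011: Wed, 2012: Fri, 2013: Sat, 2014: Sun
Tuesdays: 1993, 1999, 2004, 2010.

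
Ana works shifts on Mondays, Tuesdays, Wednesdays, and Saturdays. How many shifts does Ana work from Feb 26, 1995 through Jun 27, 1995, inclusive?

70

Feb 26, 1995 is a Sunday.
The range spans 122 days (inclusive of both endpoints).
122 = 7 × 17 + 3, so there are 17 full weeks plus 3 extra days.
Each full week contributes 4 days from the set (Mon, Tue, Wed, Sat): 17 × 4 = 68.
The 3 extra days are Sunday, Monday, Tuesday — 2 of them qualify.
Total: 68 + 2 = 70.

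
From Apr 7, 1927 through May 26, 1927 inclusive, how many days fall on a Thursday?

8

Apr 7, 1927 is a Thursday.
From Apr 7, 1927 to May 26, 1927 is 50 days inclusive.
50 = 7 × 7 + 1, so there are 7 full weeks plus 1 extra day.
Each full week contributes one Thursday: 7 so far.
The 1 extra day is Thu — 1 of them qualifies.
Total: 7 + 1 = 8.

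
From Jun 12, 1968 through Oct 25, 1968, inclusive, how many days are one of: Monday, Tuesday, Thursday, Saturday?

77

Jun 12, 1968 is a Wednesday.
The range spans 136 days (inclusive of both endpoints).
136 = 7 × 19 + 3, so there are 19 full weeks plus 3 extra days.
Each full week contributes 4 days from the set (Mon, Tue, Thu, Sat): 19 × 4 = 76.
The 3 extra days are Wednesday, Thursday, Friday — 1 of them qualifies.
Total: 76 + 1 = 77.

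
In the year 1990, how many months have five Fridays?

A month has five Fridays exactly when Friday falls within its first (length − 28) days.
Jan: 31 days, starts Mon → 5 of Mon, Tue, Wed
Feb: 28 days, starts Thu → 5 of (none)
Mar: 31 days, starts Thu → 5 of Thu, Fri, Sat ✓
Apr: 30 days, starts Sun → 5 of Sun, Mon
May: 31 days, starts Tue → 5 of Tue, Wed, Thu
Jun: 30 days, starts Fri → 5 of Fri, Sat ✓
Jul: 31 days, starts Sun → 5 of Sun, Mon, Tue
Aug: 31 days, starts Wed → 5 of Wed, Thu, Fri ✓
Sep: 30 days, starts Sat → 5 of Sat, Sun
Oct: 31 days, starts Mon → 5 of Mon, Tue, Wed
Nov: 30 days, starts Thu → 5 of Thu, Fri ✓
Dec: 31 days, starts Sat → 5 of Sat, Sun, Mon
Months with five Fridays: Mar, Jun, Aug, Nov.

4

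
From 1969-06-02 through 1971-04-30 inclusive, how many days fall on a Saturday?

99

1969-06-02 is a Monday.
From 1969-06-02 to 1971-04-30 is 698 days inclusive.
698 = 7 × 99 + 5, so there are 99 full weeks plus 5 extra days.
Each full week contributes one Saturday: 99 so far.
The 5 extra days are Monday, Tuesday, Wednesday, Thursday, Friday — none qualify.
Total: 99 + 0 = 99.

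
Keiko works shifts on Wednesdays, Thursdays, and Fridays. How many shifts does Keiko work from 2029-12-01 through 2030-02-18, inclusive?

33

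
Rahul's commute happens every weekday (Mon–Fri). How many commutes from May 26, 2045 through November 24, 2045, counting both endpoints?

May 26, 2045 is a Friday.
From May 26, 2045 to November 24, 2045 is 183 days inclusive.
183 = 7 × 26 + 1, so there are 26 full weeks plus 1 extra day.
Each full week contributes 5 weekdays (Mon–Fri): 26 × 5 = 130.
The 1 extra day is Friday — 1 of them qualifies.
Total: 130 + 1 = 131.

131 weekdays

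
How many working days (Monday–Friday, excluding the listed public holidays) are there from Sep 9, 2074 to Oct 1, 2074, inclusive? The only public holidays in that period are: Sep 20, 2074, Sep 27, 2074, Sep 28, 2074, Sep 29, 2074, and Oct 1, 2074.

12 working days

Sep 9, 2074 is a Sunday.
From Sep 9, 2074 to Oct 1, 2074 is 23 days inclusive.
23 = 7 × 3 + 2, so there are 3 full weeks plus 2 extra days.
Each full week contributes 5 weekdays (Mon–Fri): 3 × 5 = 15.
The 2 extra days are Sunday, Monday — 1 of them qualifies.
Total: 15 + 1 = 16.
Holidays: Sep 20, 2074 (Thu); Sep 27, 2074 (Thu); Sep 28, 2074 (Fri); Sep 29, 2074 (Sat); Oct 1, 2074 (Mon).
4 of the 5 holidays fall on weekdays; the rest are weekends and were already excluded.
Business days: 16 − 4 = 12.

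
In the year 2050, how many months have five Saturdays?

5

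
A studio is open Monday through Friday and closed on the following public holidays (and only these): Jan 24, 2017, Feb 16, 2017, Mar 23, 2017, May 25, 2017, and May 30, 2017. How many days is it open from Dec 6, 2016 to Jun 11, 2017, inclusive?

Dec 6, 2016 is a Tuesday.
The range spans 188 days (inclusive of both endpoints).
188 = 7 × 26 + 6, so there are 26 full weeks plus 6 extra days.
Each full week contributes 5 weekdays (Mon–Fri): 26 × 5 = 130.
The 6 extra days are Tue, Wed, Thu, Fri, Sat, Sun — 4 of them qualify.
Total: 130 + 4 = 134.
Holidays: Jan 24, 2017 (Tue); Feb 16, 2017 (Thu); Mar 23, 2017 (Thu); May 25, 2017 (Thu); May 30, 2017 (Tue).
All 5 holidays fall on weekdays, so subtract 5.
Business days: 134 − 5 = 129.

129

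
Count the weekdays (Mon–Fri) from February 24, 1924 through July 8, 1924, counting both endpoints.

February 24, 1924 is a Sunday.
That's 136 days from start to end, counting both.
136 = 7 × 19 + 3, so there are 19 full weeks plus 3 extra days.
Each full week contributes 5 weekdays (Mon–Fri): 19 × 5 = 95.
The 3 extra days are Sun, Mon, Tue — 2 of them qualify.
Total: 95 + 2 = 97.

97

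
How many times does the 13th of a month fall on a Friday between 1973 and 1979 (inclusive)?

Friday-the-13ths by year:
1973: Apr, Jul
1974: Sep, Dec
1975: Jun
1976: Feb, Aug
1977: May
1978: Jan, Oct
1979: Apr, Jul

12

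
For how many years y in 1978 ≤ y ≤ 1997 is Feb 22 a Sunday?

Day of week of February 22 in each year:
1978: Wed, 1979: Thu, 1980: Fri, 1981: Sun ✓, 1982: Mon, 1983: Tue, 1984: Wed, 1985: Fri, 1986: Sat, 1987: Sun ✓, 1988: Mon, 1989: Wed, 1990: Thu, 1991: Fri, 1992: Sat, 1993: Mon, 1994: Tue, 1995: Wed, 1996: Thu, 1997: Sat
Sundays: 1981, 1987.

2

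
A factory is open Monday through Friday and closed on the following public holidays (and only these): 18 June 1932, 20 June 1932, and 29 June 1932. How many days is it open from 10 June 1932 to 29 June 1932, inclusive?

10 June 1932 is a Friday.
From 10 June 1932 to 29 June 1932 is 20 days inclusive.
20 = 7 × 2 + 6, so there are 2 full weeks plus 6 extra days.
Each full week contributes 5 weekdays (Mon–Fri): 2 × 5 = 10.
The 6 extra days are Fri, Sat, Sun, Mon, Tue, Wed — 4 of them qualify.
Total: 10 + 4 = 14.
Holidays: 18 June 1932 (Sat); 20 June 1932 (Mon); 29 June 1932 (Wed).
2 of the 3 holidays fall on weekdays; the rest are weekends and were already excluded.
Business days: 14 − 2 = 12.

12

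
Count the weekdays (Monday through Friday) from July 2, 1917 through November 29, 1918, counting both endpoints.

370 weekdays

July 2, 1917 is a Monday.
From July 2, 1917 to November 29, 1918 is 516 days inclusive.
516 = 7 × 73 + 5, so there are 73 full weeks plus 5 extra days.
Each full week contributes 5 weekdays (Mon–Fri): 73 × 5 = 365.
The 5 extra days are Monday, Tuesday, Wednesday, Thursday, Friday — 5 of them qualify.
Total: 365 + 5 = 370.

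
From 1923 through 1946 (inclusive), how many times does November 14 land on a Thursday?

Day of week of November 14 in each year:
1923: Wed, 1924: Fri, 1925: Sat, 1926: Sun, 1927: Mon, 1928: Wed, 1929: Thu ✓, 1930: Fri, 1931: Sat, 1932: Mon, 1933: Tue, 1934: Wed, 1935: Thu ✓, 1936: Sat, 1937: Sun, 1938: Mon, 1939: Tue, 1940: Thu ✓, 1941: Fri, 1942: Sat, 1943: Sun, 1944: Tue, 1945: Wed, 1946: Thu ✓
Thursdays: 1929, 1935, 1940, 1946.

4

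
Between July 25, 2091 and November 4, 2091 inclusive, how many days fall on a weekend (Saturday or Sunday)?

30

July 25, 2091 is a Wednesday.
The range spans 103 days (inclusive of both endpoints).
103 = 7 × 14 + 5, so there are 14 full weeks plus 5 extra days.
Each full week contributes 2 weekend days (Sat, Sun): 14 × 2 = 28.
The 5 extra days are Wed, Thu, Fri, Sat, Sun — 2 of them qualify.
Total: 28 + 2 = 30.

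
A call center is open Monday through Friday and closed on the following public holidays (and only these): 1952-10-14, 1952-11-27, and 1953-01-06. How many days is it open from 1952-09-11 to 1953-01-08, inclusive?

83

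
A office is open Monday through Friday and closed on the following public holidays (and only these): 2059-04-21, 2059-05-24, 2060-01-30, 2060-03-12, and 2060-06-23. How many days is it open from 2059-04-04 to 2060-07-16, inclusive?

2059-04-04 is a Friday.
From 2059-04-04 to 2060-07-16 is 470 days inclusive.
470 = 7 × 67 + 1, so there are 67 full weeks plus 1 extra day.
Each full week contributes 5 weekdays (Mon–Fri): 67 × 5 = 335.
The 1 extra day is Fri — 1 of them qualifies.
Total: 335 + 1 = 336.
Holidays: 2059-04-21 (Mon); 2059-05-24 (Sat); 2060-01-30 (Fri); 2060-03-12 (Fri); 2060-06-23 (Wed).
4 of the 5 holidays fall on weekdays; the rest are weekends and were already excluded.
Business days: 336 − 4 = 332.

332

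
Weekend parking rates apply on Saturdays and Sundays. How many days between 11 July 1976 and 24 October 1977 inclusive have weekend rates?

135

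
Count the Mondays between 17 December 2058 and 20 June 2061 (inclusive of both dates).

17 December 2058 is a Tuesday.
The range spans 917 days (inclusive of both endpoints).
917 = 7 × 131, so the span is exactly 131 full weeks.
Each full week contributes one Monday: 131 so far.
Total: 131.

131 Mondays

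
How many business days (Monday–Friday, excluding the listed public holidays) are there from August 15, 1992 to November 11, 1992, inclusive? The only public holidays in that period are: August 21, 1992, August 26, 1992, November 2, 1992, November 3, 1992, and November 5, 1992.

August 15, 1992 is a Saturday.
The range spans 89 days (inclusive of both endpoints).
89 = 7 × 12 + 5, so there are 12 full weeks plus 5 extra days.
Each full week contributes 5 weekdays (Mon–Fri): 12 × 5 = 60.
The 5 extra days are Saturday, Sunday, Monday, Tuesday, Wednesday — 3 of them qualify.
Total: 60 + 3 = 63.
Holidays: August 21, 1992 (Fri); August 26, 1992 (Wed); November 2, 1992 (Mon); November 3, 1992 (Tue); November 5, 1992 (Thu).
All 5 holidays fall on weekdays, so subtract 5.
Business days: 63 − 5 = 58.

58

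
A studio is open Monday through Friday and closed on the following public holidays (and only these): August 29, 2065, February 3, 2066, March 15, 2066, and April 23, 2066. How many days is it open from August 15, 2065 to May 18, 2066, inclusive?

194

August 15, 2065 is a Saturday.
The range spans 277 days (inclusive of both endpoints).
277 = 7 × 39 + 4, so there are 39 full weeks plus 4 extra days.
Each full week contributes 5 weekdays (Mon–Fri): 39 × 5 = 195.
The 4 extra days are Sat, Sun, Mon, Tue — 2 of them qualify.
Total: 195 + 2 = 197.
Holidays: August 29, 2065 (Sat); February 3, 2066 (Wed); March 15, 2066 (Mon); April 23, 2066 (Fri).
3 of the 4 holidays fall on weekdays; the rest are weekends and were already excluded.
Business days: 197 − 3 = 194.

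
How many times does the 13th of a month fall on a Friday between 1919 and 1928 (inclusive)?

17

Friday-the-13ths by year:
1919: Jun
1920: Feb, Aug
1921: May
1922: Jan, Oct
1923: Apr, Jul
1924: Jun
1925: Feb, Mar, Nov
1926: Aug
1927: May
1928: Jan, Apr, Jul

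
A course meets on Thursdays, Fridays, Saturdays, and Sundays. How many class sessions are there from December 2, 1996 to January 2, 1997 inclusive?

17

December 2, 1996 is a Monday.
That's 32 days from start to end, counting both.
32 = 7 × 4 + 4, so there are 4 full weeks plus 4 extra days.
Each full week contributes 4 days from the set (Thu, Fri, Sat, Sun): 4 × 4 = 16.
The 4 extra days are Monday, Tuesday, Wednesday, Thursday — 1 of them qualifies.
Total: 16 + 1 = 17.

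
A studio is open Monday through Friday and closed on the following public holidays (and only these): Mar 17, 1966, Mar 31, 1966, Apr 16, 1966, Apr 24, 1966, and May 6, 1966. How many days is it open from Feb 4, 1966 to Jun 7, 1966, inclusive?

85

Feb 4, 1966 is a Friday.
From Feb 4, 1966 to Jun 7, 1966 is 124 days inclusive.
124 = 7 × 17 + 5, so there are 17 full weeks plus 5 extra days.
Each full week contributes 5 weekdays (Mon–Fri): 17 × 5 = 85.
The 5 extra days are Fri, Sat, Sun, Mon, Tue — 3 of them qualify.
Total: 85 + 3 = 88.
Holidays: Mar 17, 1966 (Thu); Mar 31, 1966 (Thu); Apr 16, 1966 (Sat); Apr 24, 1966 (Sun); May 6, 1966 (Fri).
3 of the 5 holidays fall on weekdays; the rest are weekends and were already excluded.
Business days: 88 − 3 = 85.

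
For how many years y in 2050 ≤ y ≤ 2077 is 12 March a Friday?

4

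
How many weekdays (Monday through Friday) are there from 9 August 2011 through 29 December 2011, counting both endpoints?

103

9 August 2011 is a Tuesday.
From 9 August 2011 to 29 December 2011 is 143 days inclusive.
143 = 7 × 20 + 3, so there are 20 full weeks plus 3 extra days.
Each full week contributes 5 weekdays (Mon–Fri): 20 × 5 = 100.
The 3 extra days are Tuesday, Wednesday, Thursday — 3 of them qualify.
Total: 100 + 3 = 103.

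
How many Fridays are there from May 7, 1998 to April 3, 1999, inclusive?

May 7, 1998 is a Thursday.
That's 332 days from start to end, counting both.
332 = 7 × 47 + 3, so there are 47 full weeks plus 3 extra days.
Each full week contributes one Friday: 47 so far.
The 3 extra days are Thu, Fri, Sat — 1 of them qualifies.
Total: 47 + 1 = 48.

48 Fridays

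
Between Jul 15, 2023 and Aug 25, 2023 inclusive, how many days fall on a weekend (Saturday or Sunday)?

12

Jul 15, 2023 is a Saturday.
That's 42 days from start to end, counting both.
42 = 7 × 6, so the span is exactly 6 full weeks.
Each full week contributes 2 weekend days (Sat, Sun): 6 × 2 = 12.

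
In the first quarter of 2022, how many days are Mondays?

January 1, 2022 is a Saturday.
That's 90 days from start to end, counting both.
90 = 7 × 12 + 6, so there are 12 full weeks plus 6 extra days.
Each full week contributes one Monday: 12 so far.
The 6 extra days are Sat, Sun, Mon, Tue, Wed, Thu — 1 of them qualifies.
Total: 12 + 1 = 13.

13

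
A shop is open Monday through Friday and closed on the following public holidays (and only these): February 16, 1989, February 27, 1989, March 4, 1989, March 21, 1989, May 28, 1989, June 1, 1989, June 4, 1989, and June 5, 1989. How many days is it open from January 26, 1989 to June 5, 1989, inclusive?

January 26, 1989 is a Thursday.
The range spans 131 days (inclusive of both endpoints).
131 = 7 × 18 + 5, so there are 18 full weeks plus 5 extra days.
Each full week contributes 5 weekdays (Mon–Fri): 18 × 5 = 90.
The 5 extra days are Thu, Fri, Sat, Sun, Mon — 3 of them qualify.
Total: 90 + 3 = 93.
Holidays: February 16, 1989 (Thu); February 27, 1989 (Mon); March 4, 1989 (Sat); March 21, 1989 (Tue); May 28, 1989 (Sun); June 1, 1989 (Thu); June 4, 1989 (Sun); June 5, 1989 (Mon).
5 of the 8 holidays fall on weekdays; the rest are weekends and were already excluded.
Business days: 93 − 5 = 88.

88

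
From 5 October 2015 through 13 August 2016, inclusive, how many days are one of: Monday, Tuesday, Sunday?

134

5 October 2015 is a Monday.
The range spans 314 days (inclusive of both endpoints).
314 = 7 × 44 + 6, so there are 44 full weeks plus 6 extra days.
Each full week contributes 3 days from the set (Mon, Tue, Sun): 44 × 3 = 132.
The 6 extra days are Mon, Tue, Wed, Thu, Fri, Sat — 2 of them qualify.
Total: 132 + 2 = 134.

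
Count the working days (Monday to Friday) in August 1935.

1935-08-01 is a Thursday.
From 1935-08-01 to 1935-08-31 is 31 days inclusive.
31 = 7 × 4 + 3, so there are 4 full weeks plus 3 extra days.
Each full week contributes 5 weekdays (Mon–Fri): 4 × 5 = 20.
The 3 extra days are Thursday, Friday, Saturday — 2 of them qualify.
Total: 20 + 2 = 22.

22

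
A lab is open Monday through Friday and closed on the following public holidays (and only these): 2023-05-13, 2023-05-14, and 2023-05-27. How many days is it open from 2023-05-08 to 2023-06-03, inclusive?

20

2023-05-08 is a Monday.
That's 27 days from start to end, counting both.
27 = 7 × 3 + 6, so there are 3 full weeks plus 6 extra days.
Each full week contributes 5 weekdays (Mon–Fri): 3 × 5 = 15.
The 6 extra days are Mon, Tue, Wed, Thu, Fri, Sat — 5 of them qualify.
Total: 15 + 5 = 20.
Holidays: 2023-05-13 (Sat); 2023-05-14 (Sun); 2023-05-27 (Sat).
None of the 3 holidays fall on a weekday, so nothing to subtract.
Business days: 20 − 0 = 20.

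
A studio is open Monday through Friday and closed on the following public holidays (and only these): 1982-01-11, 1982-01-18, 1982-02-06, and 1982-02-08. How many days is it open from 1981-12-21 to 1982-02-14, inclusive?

37

1981-12-21 is a Monday.
From 1981-12-21 to 1982-02-14 is 56 days inclusive.
56 = 7 × 8, so the span is exactly 8 full weeks.
Each full week contributes 5 weekdays (Mon–Fri): 8 × 5 = 40.
Holidays: 1982-01-11 (Mon); 1982-01-18 (Mon); 1982-02-06 (Sat); 1982-02-08 (Mon).
3 of the 4 holidays fall on weekdays; the rest are weekends and were already excluded.
Business days: 40 − 3 = 37.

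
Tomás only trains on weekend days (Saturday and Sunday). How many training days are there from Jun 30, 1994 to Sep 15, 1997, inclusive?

336

Jun 30, 1994 is a Thursday.
That's 1174 days from start to end, counting both.
1174 = 7 × 167 + 5, so there are 167 full weeks plus 5 extra days.
Each full week contributes 2 weekend days (Sat, Sun): 167 × 2 = 334.
The 5 extra days are Thursday, Friday, Saturday, Sunday, Monday — 2 of them qualify.
Total: 334 + 2 = 336.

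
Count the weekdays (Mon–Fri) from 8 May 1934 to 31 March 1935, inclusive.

234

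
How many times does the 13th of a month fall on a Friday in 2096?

The 13th falls on a Friday when the month's 13th has weekday Fri.
Jan 13 is Fri ✓; Feb 13 is Mon; Mar 13 is Tue; Apr 13 is Fri ✓; May 13 is Sun; Jun 13 is Wed; Jul 13 is Fri ✓; Aug 13 is Mon; Sep 13 is Thu; Oct 13 is Sat; Nov 13 is Tue; Dec 13 is Thu.
Friday the 13ths: Jan, Apr, Jul.

3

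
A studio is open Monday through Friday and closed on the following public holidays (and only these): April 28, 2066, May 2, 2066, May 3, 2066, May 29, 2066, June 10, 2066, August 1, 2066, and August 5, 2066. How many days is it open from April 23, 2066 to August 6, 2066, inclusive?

72

April 23, 2066 is a Friday.
That's 106 days from start to end, counting both.
106 = 7 × 15 + 1, so there are 15 full weeks plus 1 extra day.
Each full week contributes 5 weekdays (Mon–Fri): 15 × 5 = 75.
The 1 extra day is Friday — 1 of them qualifies.
Total: 75 + 1 = 76.
Holidays: April 28, 2066 (Wed); May 2, 2066 (Sun); May 3, 2066 (Mon); May 29, 2066 (Sat); June 10, 2066 (Thu); August 1, 2066 (Sun); August 5, 2066 (Thu).
4 of the 7 holidays fall on weekdays; the rest are weekends and were already excluded.
Business days: 76 − 4 = 72.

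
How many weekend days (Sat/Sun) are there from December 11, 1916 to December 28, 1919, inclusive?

December 11, 1916 is a Monday.
The range spans 1113 days (inclusive of both endpoints).
1113 = 7 × 159, so the span is exactly 159 full weeks.
Each full week contributes 2 weekend days (Sat, Sun): 159 × 2 = 318.

318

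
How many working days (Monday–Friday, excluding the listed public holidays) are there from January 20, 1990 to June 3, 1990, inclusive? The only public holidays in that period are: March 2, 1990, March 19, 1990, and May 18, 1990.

January 20, 1990 is a Saturday.
From January 20, 1990 to June 3, 1990 is 135 days inclusive.
135 = 7 × 19 + 2, so there are 19 full weeks plus 2 extra days.
Each full week contributes 5 weekdays (Mon–Fri): 19 × 5 = 95.
The 2 extra days are Sat, Sun — none qualify.
Total: 95 + 0 = 95.
Holidays: March 2, 1990 (Fri); March 19, 1990 (Mon); May 18, 1990 (Fri).
All 3 holidays fall on weekdays, so subtract 3.
Business days: 95 − 3 = 92.

92 working days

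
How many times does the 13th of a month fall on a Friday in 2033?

The 13th falls on a Friday when the month's 13th has weekday Fri.
Jan 13 is Thu; Feb 13 is Sun; Mar 13 is Sun; Apr 13 is Wed; May 13 is Fri ✓; Jun 13 is Mon; Jul 13 is Wed; Aug 13 is Sat; Sep 13 is Tue; Oct 13 is Thu; Nov 13 is Sun; Dec 13 is Tue.
Friday the 13ths: May.

1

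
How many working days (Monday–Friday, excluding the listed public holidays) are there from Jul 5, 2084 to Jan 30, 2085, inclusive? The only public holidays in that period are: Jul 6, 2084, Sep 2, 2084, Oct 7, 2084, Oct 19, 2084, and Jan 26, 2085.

Jul 5, 2084 is a Wednesday.
The range spans 210 days (inclusive of both endpoints).
210 = 7 × 30, so the span is exactly 30 full weeks.
Each full week contributes 5 weekdays (Mon–Fri): 30 × 5 = 150.
Total: 150.
Holidays: Jul 6, 2084 (Thu); Sep 2, 2084 (Sat); Oct 7, 2084 (Sat); Oct 19, 2084 (Thu); Jan 26, 2085 (Fri).
3 of the 5 holidays fall on weekdays; the rest are weekends and were already excluded.
Business days: 150 − 3 = 147.

147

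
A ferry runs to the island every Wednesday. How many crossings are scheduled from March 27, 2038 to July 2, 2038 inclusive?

14 Wednesdays

March 27, 2038 is a Saturday.
From March 27, 2038 to July 2, 2038 is 98 days inclusive.
98 = 7 × 14, so the span is exactly 14 full weeks.
Each full week contributes one Wednesday: 14 so far.
Total: 14.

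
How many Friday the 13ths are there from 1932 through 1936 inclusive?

Friday-the-13ths by year:
1932: May
1933: Jan, Oct
1934: Apr, Jul
1935: Sep, Dec
1936: Mar, Nov

9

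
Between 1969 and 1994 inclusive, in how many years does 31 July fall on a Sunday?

4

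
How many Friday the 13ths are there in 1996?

2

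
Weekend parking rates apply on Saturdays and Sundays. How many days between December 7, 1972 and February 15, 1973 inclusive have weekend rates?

December 7, 1972 is a Thursday.
The range spans 71 days (inclusive of both endpoints).
71 = 7 × 10 + 1, so there are 10 full weeks plus 1 extra day.
Each full week contributes 2 weekend days (Sat, Sun): 10 × 2 = 20.
The 1 extra day is Thursday — none qualify.
Total: 20 + 0 = 20.

20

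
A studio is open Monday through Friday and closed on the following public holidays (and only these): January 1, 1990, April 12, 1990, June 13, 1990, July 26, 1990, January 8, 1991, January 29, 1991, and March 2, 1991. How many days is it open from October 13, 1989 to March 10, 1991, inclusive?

360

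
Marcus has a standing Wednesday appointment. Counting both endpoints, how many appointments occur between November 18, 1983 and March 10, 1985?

68 Wednesdays

November 18, 1983 is a Friday.
The range spans 479 days (inclusive of both endpoints).
479 = 7 × 68 + 3, so there are 68 full weeks plus 3 extra days.
Each full week contributes one Wednesday: 68 so far.
The 3 extra days are Fri, Sat, Sun — none qualify.
Total: 68 + 0 = 68.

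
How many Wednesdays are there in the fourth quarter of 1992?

1992-10-01 is a Thursday.
The range spans 92 days (inclusive of both endpoints).
92 = 7 × 13 + 1, so there are 13 full weeks plus 1 extra day.
Each full week contributes one Wednesday: 13 so far.
The 1 extra day is Thu — none qualify.
Total: 13 + 0 = 13.

13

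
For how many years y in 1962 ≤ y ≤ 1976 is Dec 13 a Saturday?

Day of week of December 13 in each year:
1962: Thu, 1963: Fri, 1964: Sun, 1965: Mon, 1966: Tue, 1967: Wed, 1968: Fri, 1969: Sat ✓, 1970: Sun, 1971: Mon, 1972: Wed, 1973: Thu, 1974: Fri, 1975: Sat ✓, 1976: Mon
Saturdays: 1969, 1975.

2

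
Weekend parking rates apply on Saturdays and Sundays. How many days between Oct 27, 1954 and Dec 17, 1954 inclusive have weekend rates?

14

Oct 27, 1954 is a Wednesday.
The range spans 52 days (inclusive of both endpoints).
52 = 7 × 7 + 3, so there are 7 full weeks plus 3 extra days.
Each full week contributes 2 weekend days (Sat, Sun): 7 × 2 = 14.
The 3 extra days are Wed, Thu, Fri — none qualify.
Total: 14 + 0 = 14.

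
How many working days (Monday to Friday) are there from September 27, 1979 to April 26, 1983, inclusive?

September 27, 1979 is a Thursday.
From September 27, 1979 to April 26, 1983 is 1308 days inclusive.
1308 = 7 × 186 + 6, so there are 186 full weeks plus 6 extra days.
Each full week contributes 5 weekdays (Mon–Fri): 186 × 5 = 930.
The 6 extra days are Thursday, Friday, Saturday, Sunday, Monday, Tuesday — 4 of them qualify.
Total: 930 + 4 = 934.

934 weekdays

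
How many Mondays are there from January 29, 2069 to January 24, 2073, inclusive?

208 Mondays

January 29, 2069 is a Tuesday.
From January 29, 2069 to January 24, 2073 is 1457 days inclusive.
1457 = 7 × 208 + 1, so there are 208 full weeks plus 1 extra day.
Each full week contributes one Monday: 208 so far.
The 1 extra day is Tue — none qualify.
Total: 208 + 0 = 208.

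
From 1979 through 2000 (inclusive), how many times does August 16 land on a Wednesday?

3

Day of week of August 16 in each year:
1979: Thu, 1980: Sat, 1981: Sun, 1982: Mon, 1983: Tue, 1984: Thu, 1985: Fri, 1986: Sat, 1987: Sun, 1988: Tue, 1989: Wed ✓, 1990: Thu, 1991: Fri, 1992: Sun, 1993: Mon, 1994: Tue, 1995: Wed ✓, 1996: Fri, 1997: Sat, 1998: Sun, 1999: Mon, 2000: Wed ✓
Wednesdays: 1989, 1995, 2000.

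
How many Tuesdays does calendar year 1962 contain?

1 January 1962 is a Monday.
That's 365 days from start to end, counting both.
365 = 7 × 52 + 1, so there are 52 full weeks plus 1 extra day.
Each full week contributes one Tuesday: 52 so far.
The 1 extra day is Mon — none qualify.
Total: 52 + 0 = 52.

52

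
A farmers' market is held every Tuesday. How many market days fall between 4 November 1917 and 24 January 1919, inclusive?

64 Tuesdays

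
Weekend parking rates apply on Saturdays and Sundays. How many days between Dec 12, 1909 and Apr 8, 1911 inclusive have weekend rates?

138

Dec 12, 1909 is a Sunday.
From Dec 12, 1909 to Apr 8, 1911 is 483 days inclusive.
483 = 7 × 69, so the span is exactly 69 full weeks.
Each full week contributes 2 weekend days (Sat, Sun): 69 × 2 = 138.
Total: 138.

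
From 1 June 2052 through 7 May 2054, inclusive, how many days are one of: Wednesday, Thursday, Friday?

302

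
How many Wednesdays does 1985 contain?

52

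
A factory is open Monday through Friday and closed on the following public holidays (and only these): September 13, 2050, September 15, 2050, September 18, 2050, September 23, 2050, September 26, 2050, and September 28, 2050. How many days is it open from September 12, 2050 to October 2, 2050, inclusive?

10 business days

September 12, 2050 is a Monday.
From September 12, 2050 to October 2, 2050 is 21 days inclusive.
21 = 7 × 3, so the span is exactly 3 full weeks.
Each full week contributes 5 weekdays (Mon–Fri): 3 × 5 = 15.
Holidays: September 13, 2050 (Tue); September 15, 2050 (Thu); September 18, 2050 (Sun); September 23, 2050 (Fri); September 26, 2050 (Mon); September 28, 2050 (Wed).
5 of the 6 holidays fall on weekdays; the rest are weekends and were already excluded.
Business days: 15 − 5 = 10.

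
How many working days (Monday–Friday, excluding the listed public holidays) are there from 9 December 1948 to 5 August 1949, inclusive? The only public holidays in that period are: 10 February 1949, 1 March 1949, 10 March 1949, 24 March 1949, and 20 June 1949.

9 December 1948 is a Thursday.
That's 240 days from start to end, counting both.
240 = 7 × 34 + 2, so there are 34 full weeks plus 2 extra days.
Each full week contributes 5 weekdays (Mon–Fri): 34 × 5 = 170.
The 2 extra days are Thursday, Friday — 2 of them qualify.
Total: 170 + 2 = 172.
Holidays: 10 February 1949 (Thu); 1 March 1949 (Tue); 10 March 1949 (Thu); 24 March 1949 (Thu); 20 June 1949 (Mon).
All 5 holidays fall on weekdays, so subtract 5.
Business days: 172 − 5 = 167.

167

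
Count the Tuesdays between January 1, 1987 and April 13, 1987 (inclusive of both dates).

January 1, 1987 is a Thursday.
That's 103 days from start to end, counting both.
103 = 7 × 14 + 5, so there are 14 full weeks plus 5 extra days.
Each full week contributes one Tuesday: 14 so far.
The 5 extra days are Thursday, Friday, Saturday, Sunday, Monday — none qualify.
Total: 14 + 0 = 14.

14 Tuesdays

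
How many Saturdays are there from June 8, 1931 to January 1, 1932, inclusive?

June 8, 1931 is a Monday.
From June 8, 1931 to January 1, 1932 is 208 days inclusive.
208 = 7 × 29 + 5, so there are 29 full weeks plus 5 extra days.
Each full week contributes one Saturday: 29 so far.
The 5 extra days are Monday, Tuesday, Wednesday, Thursday, Friday — none qualify.
Total: 29 + 0 = 29.

29 Saturdays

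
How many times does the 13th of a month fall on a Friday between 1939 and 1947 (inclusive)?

Friday-the-13ths by year:
1939: Jan, Oct
1940: Sep, Dec
1941: Jun
1942: Feb, Mar, Nov
1943: Aug
1944: Oct
1945: Apr, Jul
1946: Sep, Dec
1947: Jun

15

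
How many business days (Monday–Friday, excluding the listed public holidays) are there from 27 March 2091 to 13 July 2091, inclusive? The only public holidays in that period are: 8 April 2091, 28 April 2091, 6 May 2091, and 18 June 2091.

78 business days

27 March 2091 is a Tuesday.
That's 109 days from start to end, counting both.
109 = 7 × 15 + 4, so there are 15 full weeks plus 4 extra days.
Each full week contributes 5 weekdays (Mon–Fri): 15 × 5 = 75.
The 4 extra days are Tuesday, Wednesday, Thursday, Friday — 4 of them qualify.
Total: 75 + 4 = 79.
Holidays: 8 April 2091 (Sun); 28 April 2091 (Sat); 6 May 2091 (Sun); 18 June 2091 (Mon).
1 of the 4 holidays fall on weekdays; the rest are weekends and were already excluded.
Business days: 79 − 1 = 78.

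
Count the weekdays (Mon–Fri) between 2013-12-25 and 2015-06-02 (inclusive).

375

2013-12-25 is a Wednesday.
From 2013-12-25 to 2015-06-02 is 525 days inclusive.
525 = 7 × 75, so the span is exactly 75 full weeks.
Each full week contributes 5 weekdays (Mon–Fri): 75 × 5 = 375.
Total: 375.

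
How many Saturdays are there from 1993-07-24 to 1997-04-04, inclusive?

193

1993-07-24 is a Saturday.
That's 1351 days from start to end, counting both.
1351 = 7 × 193, so the span is exactly 193 full weeks.
Each full week contributes one Saturday: 193 so far.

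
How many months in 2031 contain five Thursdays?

4

A month has five Thursdays exactly when Thursday falls within its first (length − 28) days.
Jan: 31 days, starts Wed → 5 of Wed, Thu, Fri ✓
Feb: 28 days, starts Sat → 5 of (none)
Mar: 31 days, starts Sat → 5 of Sat, Sun, Mon
Apr: 30 days, starts Tue → 5 of Tue, Wed
May: 31 days, starts Thu → 5 of Thu, Fri, Sat ✓
Jun: 30 days, starts Sun → 5 of Sun, Mon
Jul: 31 days, starts Tue → 5 of Tue, Wed, Thu ✓
Aug: 31 days, starts Fri → 5 of Fri, Sat, Sun
Sep: 30 days, starts Mon → 5 of Mon, Tue
Oct: 31 days, starts Wed → 5 of Wed, Thu, Fri ✓
Nov: 30 days, starts Sat → 5 of Sat, Sun
Dec: 31 days, starts Mon → 5 of Mon, Tue, Wed
Months with five Thursdays: Jan, May, Jul, Oct.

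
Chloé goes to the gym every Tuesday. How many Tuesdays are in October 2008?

4

October 1, 2008 is a Wednesday.
From October 1, 2008 to October 31, 2008 is 31 days inclusive.
31 = 7 × 4 + 3, so there are 4 full weeks plus 3 extra days.
Each full week contributes one Tuesday: 4 so far.
The 3 extra days are Wed, Thu, Fri — none qualify.
Total: 4 + 0 = 4.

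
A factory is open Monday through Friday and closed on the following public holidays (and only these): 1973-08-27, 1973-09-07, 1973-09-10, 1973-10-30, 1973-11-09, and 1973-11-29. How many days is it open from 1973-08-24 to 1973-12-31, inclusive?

86 business days

1973-08-24 is a Friday.
From 1973-08-24 to 1973-12-31 is 130 days inclusive.
130 = 7 × 18 + 4, so there are 18 full weeks plus 4 extra days.
Each full week contributes 5 weekdays (Mon–Fri): 18 × 5 = 90.
The 4 extra days are Fri, Sat, Sun, Mon — 2 of them qualify.
Total: 90 + 2 = 92.
Holidays: 1973-08-27 (Mon); 1973-09-07 (Fri); 1973-09-10 (Mon); 1973-10-30 (Tue); 1973-11-09 (Fri); 1973-11-29 (Thu).
All 6 holidays fall on weekdays, so subtract 6.
Business days: 92 − 6 = 86.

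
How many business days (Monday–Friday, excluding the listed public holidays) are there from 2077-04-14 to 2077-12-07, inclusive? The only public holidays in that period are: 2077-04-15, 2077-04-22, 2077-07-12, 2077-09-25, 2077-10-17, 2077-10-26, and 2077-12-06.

165 business days

2077-04-14 is a Wednesday.
From 2077-04-14 to 2077-12-07 is 238 days inclusive.
238 = 7 × 34, so the span is exactly 34 full weeks.
Each full week contributes 5 weekdays (Mon–Fri): 34 × 5 = 170.
Holidays: 2077-04-15 (Thu); 2077-04-22 (Thu); 2077-07-12 (Mon); 2077-09-25 (Sat); 2077-10-17 (Sun); 2077-10-26 (Tue); 2077-12-06 (Mon).
5 of the 7 holidays fall on weekdays; the rest are weekends and were already excluded.
Business days: 170 − 5 = 165.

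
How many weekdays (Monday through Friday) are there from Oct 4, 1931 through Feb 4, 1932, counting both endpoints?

Oct 4, 1931 is a Sunday.
The range spans 124 days (inclusive of both endpoints).
124 = 7 × 17 + 5, so there are 17 full weeks plus 5 extra days.
Each full week contributes 5 weekdays (Mon–Fri): 17 × 5 = 85.
The 5 extra days are Sunday, Monday, Tuesday, Wednesday, Thursday — 4 of them qualify.
Total: 85 + 4 = 89.

89 weekdays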